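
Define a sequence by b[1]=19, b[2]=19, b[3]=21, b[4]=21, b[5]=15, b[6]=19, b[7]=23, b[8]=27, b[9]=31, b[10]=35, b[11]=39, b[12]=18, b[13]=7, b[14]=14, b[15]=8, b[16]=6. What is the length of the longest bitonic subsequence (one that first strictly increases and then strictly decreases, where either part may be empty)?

inc[i] = longest strictly increasing subsequence ending at i; dec[i] = longest strictly decreasing subsequence starting at i:
i:      1  2  3  4  5  6  7  8  9 10 11 12 13 14 15 16
b[i]:  19 19 21 21 15 19 23 27 31 35 39 18  7 14  8  6
inc:    1  1  2  2  1  2  3  4  5  6  7  2  1  2  2  1
dec:    5  5  6  6  4  5  5  5  5  5  5  4  2  3  2  1
Best peak at i=11 (value 39): inc=7, dec=5, length 7+5−1 = 11.

11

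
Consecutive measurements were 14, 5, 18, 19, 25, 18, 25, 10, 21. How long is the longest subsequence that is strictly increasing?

Let dp[i] be the length of the longest such subsequence ending at index i:
i:      1  2  3  4  5  6  7  8  9
a[i]:  14  5 18 19 25 18 25 10 21
dp:     1  1  2  3  4  2  4  2  4
Maximum dp value is 4.

4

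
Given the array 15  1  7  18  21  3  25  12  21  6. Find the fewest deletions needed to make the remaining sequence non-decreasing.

Fewest deletions = n − (longest non-decreasing subsequence).
i:      1  2  3  4  5  6  7  8  9 10
a[i]:  15  1  7 18 21  3 25 12 21  6
dp:     1  1  2  3  4  2  5  3  5  3
max dp = 5, so deletions = 10 − 5 = 5.

5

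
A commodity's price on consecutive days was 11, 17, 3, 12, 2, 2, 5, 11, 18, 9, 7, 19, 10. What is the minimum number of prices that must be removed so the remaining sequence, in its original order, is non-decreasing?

7

Fewest deletions = n − (longest non-decreasing subsequence).
i:      1  2  3  4  5  6  7  8  9 10 11 12 13
a[i]:  11 17  3 12  2  2  5 11 18  9  7 19 10
dp:     1  2  1  2  1  2  3  4  5  4  4  6  5
max dp = 6, so deletions = 13 − 6 = 7.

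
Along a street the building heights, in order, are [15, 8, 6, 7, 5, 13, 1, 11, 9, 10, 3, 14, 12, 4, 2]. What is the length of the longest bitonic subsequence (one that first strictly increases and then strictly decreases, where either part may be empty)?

8

inc[i] = longest strictly increasing subsequence ending at i; dec[i] = longest strictly decreasing subsequence starting at i:
i:      1  2  3  4  5  6  7  8  9 10 11 12 13 14 15
a[i]:  15  8  6  7  5 13  1 11  9 10  3 14 12  4  2
inc:    1  1  1  2  1  3  1  3  3  4  2  5  5  3  2
dec:    6  5  4  4  3  5  1  4  3  3  2  4  3  2  1
Best peak at i=12 (value 14): inc=5, dec=4, length 5+4−1 = 8.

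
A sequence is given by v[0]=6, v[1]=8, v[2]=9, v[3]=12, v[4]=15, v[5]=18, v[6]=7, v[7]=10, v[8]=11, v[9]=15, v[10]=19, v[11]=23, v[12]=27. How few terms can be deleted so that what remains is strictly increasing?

4

Fewest deletions = n − (longest strictly increasing subsequence).
Patience tails:
6 → extends → [6]
8 → extends → [6, 8]
9 → extends → [6, 8, 9]
12 → extends → [6, 8, 9, 12]
15 → extends → [6, 8, 9, 12, 15]
18 → extends → [6, 8, 9, 12, 15, 18]
7 → replaces 8 → [6, 7, 9, 12, 15, 18]
10 → replaces 12 → [6, 7, 9, 10, 15, 18]
11 → replaces 15 → [6, 7, 9, 10, 11, 18]
15 → replaces 18 → [6, 7, 9, 10, 11, 15]
19 → extends → [6, 7, 9, 10, 11, 15, 19]
23 → extends → [6, 7, 9, 10, 11, 15, 19, 23]
27 → extends → [6, 7, 9, 10, 11, 15, 19, 23, 27]
Longest strictly increasing subsequence has length 9, so deletions = 13 − 9 = 4.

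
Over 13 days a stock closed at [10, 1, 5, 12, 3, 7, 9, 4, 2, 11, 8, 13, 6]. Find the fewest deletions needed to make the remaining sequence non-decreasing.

Fewest deletions = n − (longest non-decreasing subsequence).
i:      1  2  3  4  5  6  7  8  9 10 11 12 13
a[i]:  10  1  5 12  3  7  9  4  2 11  8 13  6
dp:     1  1  2  3  2  3  4  3  2  5  4  6  4
max dp = 6, so deletions = 13 − 6 = 7.

7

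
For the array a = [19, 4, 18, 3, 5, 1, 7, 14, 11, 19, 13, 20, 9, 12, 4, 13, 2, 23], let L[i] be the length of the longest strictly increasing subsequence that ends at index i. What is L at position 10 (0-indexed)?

dp[i] = 1 + max{dp[j] : j<i, a[j]<a[i]} (or 1 if no such j):
i:      0  1  2  3  4  5  6  7  8  9 10 11 12 13 14 15 16 17
a[i]:  19  4 18  3  5  1  7 14 11 19 13 20  9 12  4 13  2 23
dp:     1  1  2  1  2  1  3  4  4  5  5  6  4  5  2  6  2  7
At index 10 the value is 5.

5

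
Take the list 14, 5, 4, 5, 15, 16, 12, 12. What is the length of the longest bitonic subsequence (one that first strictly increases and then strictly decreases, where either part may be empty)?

inc[i] = longest strictly increasing subsequence ending at i; dec[i] = longest strictly decreasing subsequence starting at i:
i:      1  2  3  4  5  6  7  8
a[i]:  14  5  4  5 15 16 12 12
inc:    1  1  1  2  3  4  3  3
dec:    3  2  1  1  2  2  1  1
Best peak at i=6 (value 16): inc=4, dec=2, length 4+2−1 = 5.

5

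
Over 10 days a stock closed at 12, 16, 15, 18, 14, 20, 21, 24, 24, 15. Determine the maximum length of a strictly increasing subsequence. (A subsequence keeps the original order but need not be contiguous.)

6

Let dp[i] be the length of the longest such subsequence ending at index i:
i:      1  2  3  4  5  6  7  8  9 10
a[i]:  12 16 15 18 14 20 21 24 24 15
dp:     1  2  2  3  2  4  5  6  6  3
Maximum dp value is 6.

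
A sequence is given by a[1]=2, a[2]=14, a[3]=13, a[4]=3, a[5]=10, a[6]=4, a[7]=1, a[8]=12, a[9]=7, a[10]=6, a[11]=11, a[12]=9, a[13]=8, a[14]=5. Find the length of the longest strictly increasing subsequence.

5

Track the smallest tail for each achievable length (strict):
2 → extends → [2]
14 → extends → [2, 14]
13 → replaces 14 → [2, 13]
3 → replaces 13 → [2, 3]
10 → extends → [2, 3, 10]
4 → replaces 10 → [2, 3, 4]
1 → replaces 2 → [1, 3, 4]
12 → extends → [1, 3, 4, 12]
7 → replaces 12 → [1, 3, 4, 7]
6 → replaces 7 → [1, 3, 4, 6]
11 → extends → [1, 3, 4, 6, 11]
9 → replaces 11 → [1, 3, 4, 6, 9]
8 → replaces 9 → [1, 3, 4, 6, 8]
5 → replaces 6 → [1, 3, 4, 5, 8]
Five tails, so the longest strictly increasing subsequence has length 5 (e.g. 2, 3, 4, 7, 11).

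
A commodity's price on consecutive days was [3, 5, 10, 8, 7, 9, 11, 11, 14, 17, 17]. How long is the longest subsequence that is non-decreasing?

Let dp[i] be the length of the longest such subsequence ending at index i:
i:      1  2  3  4  5  6  7  8  9 10 11
a[i]:   3  5 10  8  7  9 11 11 14 17 17
dp:     1  2  3  3  3  4  5  6  7  8  9
Maximum dp value is 9.

9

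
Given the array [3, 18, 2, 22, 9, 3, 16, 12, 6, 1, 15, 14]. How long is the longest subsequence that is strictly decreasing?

5

Let dp[i] be the longest strictly decreasing subsequence ending at i:
i:      1  2  3  4  5  6  7  8  9 10 11 12
a[i]:   3 18  2 22  9  3 16 12  6  1 15 14
dp:     1  1  2  1  2  3  2  3  4  5  3  4
Maximum is 5.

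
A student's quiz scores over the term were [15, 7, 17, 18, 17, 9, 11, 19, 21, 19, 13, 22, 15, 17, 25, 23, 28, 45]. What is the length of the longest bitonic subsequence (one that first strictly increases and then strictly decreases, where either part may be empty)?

9

inc[i] = longest strictly increasing subsequence ending at i; dec[i] = longest strictly decreasing subsequence starting at i:
i:      1  2  3  4  5  6  7  8  9 10 11 12 13 14 15 16 17 18
a[i]:  15  7 17 18 17  9 11 19 21 19 13 22 15 17 25 23 28 45
inc:    1  1  2  3  2  2  3  4  5  4  4  6  5  6  7  7  8  9
dec:    2  1  2  3  2  1  1  2  3  2  1  2  1  1  2  1  1  1
Best peak at i=18 (value 45): inc=9, dec=1, length 9+1−1 = 9.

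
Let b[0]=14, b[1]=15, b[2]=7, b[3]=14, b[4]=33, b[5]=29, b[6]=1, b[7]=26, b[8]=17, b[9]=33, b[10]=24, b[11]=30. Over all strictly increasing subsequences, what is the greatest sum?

100

Let S[i] be the best sum of a strictly increasing subsequence ending at i:
i:       0   1   2   3   4   5   6   7   8   9  10  11
b[i]:   14  15   7  14  33  29   1  26  17  33  24  30
S:      14  29   7  21  62  58   1  55  46  91  70 100
Maximum is 100 (e.g. 14 + 15 + 17 + 24 + 30).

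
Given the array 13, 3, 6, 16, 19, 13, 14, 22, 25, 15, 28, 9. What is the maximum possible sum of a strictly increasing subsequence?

123

Let S[i] be the best sum of a strictly increasing subsequence ending at i:
i:       1   2   3   4   5   6   7   8   9  10  11  12
a[i]:   13   3   6  16  19  13  14  22  25  15  28   9
S:      13   3   9  29  48  22  36  70  95  51 123  18
Maximum is 123 (e.g. 13 + 16 + 19 + 22 + 25 + 28).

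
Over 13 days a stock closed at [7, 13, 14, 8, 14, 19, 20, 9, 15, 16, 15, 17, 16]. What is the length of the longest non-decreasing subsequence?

7

Track the smallest tail for each achievable length (allowing ties):
7 → extends → [7]
13 → extends → [7, 13]
14 → extends → [7, 13, 14]
8 → replaces 13 → [7, 8, 14]
14 → extends → [7, 8, 14, 14]
19 → extends → [7, 8, 14, 14, 19]
20 → extends → [7, 8, 14, 14, 19, 20]
9 → replaces 14 → [7, 8, 9, 14, 19, 20]
15 → replaces 19 → [7, 8, 9, 14, 15, 20]
16 → replaces 20 → [7, 8, 9, 14, 15, 16]
15 → replaces 16 → [7, 8, 9, 14, 15, 15]
17 → extends → [7, 8, 9, 14, 15, 15, 17]
16 → replaces 17 → [7, 8, 9, 14, 15, 15, 16]
Seven tails, so the longest non-decreasing subsequence has length 7 (e.g. 7, 13, 14, 14, 15, 16, 17).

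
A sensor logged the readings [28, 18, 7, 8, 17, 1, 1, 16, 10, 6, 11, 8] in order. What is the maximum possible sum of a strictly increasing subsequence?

36

Let S[i] be the best sum of a strictly increasing subsequence ending at i:
i:      1  2  3  4  5  6  7  8  9 10 11 12
a[i]:  28 18  7  8 17  1  1 16 10  6 11  8
S:     28 18  7 15 32  1  1 31 25  7 36 15
Maximum is 36 (e.g. 7 + 8 + 10 + 11).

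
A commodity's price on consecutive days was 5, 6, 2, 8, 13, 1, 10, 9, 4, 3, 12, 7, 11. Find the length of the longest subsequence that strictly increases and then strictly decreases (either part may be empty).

inc[i] = longest strictly increasing subsequence ending at i; dec[i] = longest strictly decreasing subsequence starting at i:
i:      1  2  3  4  5  6  7  8  9 10 11 12 13
a[i]:   5  6  2  8 13  1 10  9  4  3 12  7 11
inc:    1  2  1  3  4  1  4  4  2  2  5  3  5
dec:    3  3  2  3  5  1  4  3  2  1  2  1  1
Best peak at i=5 (value 13): inc=4, dec=5, length 4+5−1 = 8.

8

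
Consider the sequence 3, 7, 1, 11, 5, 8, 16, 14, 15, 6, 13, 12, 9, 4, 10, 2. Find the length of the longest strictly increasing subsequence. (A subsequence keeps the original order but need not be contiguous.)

5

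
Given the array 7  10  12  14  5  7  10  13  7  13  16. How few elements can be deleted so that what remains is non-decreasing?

Fewest deletions = n − (longest non-decreasing subsequence).
i:      1  2  3  4  5  6  7  8  9 10 11
a[i]:   7 10 12 14  5  7 10 13  7 13 16
dp:     1  2  3  4  1  2  3  4  3  5  6
max dp = 6, so deletions = 11 − 6 = 5.

5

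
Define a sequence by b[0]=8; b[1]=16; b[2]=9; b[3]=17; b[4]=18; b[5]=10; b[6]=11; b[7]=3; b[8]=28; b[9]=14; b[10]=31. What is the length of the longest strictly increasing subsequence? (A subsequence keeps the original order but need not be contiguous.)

6

Let dp[i] be the length of the longest such subsequence ending at index i:
i:      0  1  2  3  4  5  6  7  8  9 10
b[i]:   8 16  9 17 18 10 11  3 28 14 31
dp:     1  2  2  3  4  3  4  1  5  5  6
Maximum dp value is 6.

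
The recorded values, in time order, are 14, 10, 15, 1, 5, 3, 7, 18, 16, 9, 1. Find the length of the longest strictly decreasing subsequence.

5

Let dp[i] be the longest strictly decreasing subsequence ending at i:
i:      1  2  3  4  5  6  7  8  9 10 11
a[i]:  14 10 15  1  5  3  7 18 16  9  1
dp:     1  2  1  3  3  4  3  1  2  3  5
Maximum is 5.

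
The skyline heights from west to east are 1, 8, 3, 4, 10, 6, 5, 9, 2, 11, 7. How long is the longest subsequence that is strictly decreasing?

4

Let dp[i] be the longest strictly decreasing subsequence ending at i:
i:      1  2  3  4  5  6  7  8  9 10 11
a[i]:   1  8  3  4 10  6  5  9  2 11  7
dp:     1  1  2  2  1  2  3  2  4  1  3
Maximum is 4.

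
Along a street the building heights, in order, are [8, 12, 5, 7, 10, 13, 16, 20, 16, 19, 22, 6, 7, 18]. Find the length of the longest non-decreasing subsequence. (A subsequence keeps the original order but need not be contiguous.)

8

Track the smallest tail for each achievable length (allowing ties):
8 → extends → [8]
12 → extends → [8, 12]
5 → replaces 8 → [5, 12]
7 → replaces 12 → [5, 7]
10 → extends → [5, 7, 10]
13 → extends → [5, 7, 10, 13]
16 → extends → [5, 7, 10, 13, 16]
20 → extends → [5, 7, 10, 13, 16, 20]
16 → replaces 20 → [5, 7, 10, 13, 16, 16]
19 → extends → [5, 7, 10, 13, 16, 16, 19]
22 → extends → [5, 7, 10, 13, 16, 16, 19, 22]
6 → replaces 7 → [5, 6, 10, 13, 16, 16, 19, 22]
7 → replaces 10 → [5, 6, 7, 13, 16, 16, 19, 22]
18 → replaces 19 → [5, 6, 7, 13, 16, 16, 18, 22]
Eight tails, so the longest non-decreasing subsequence has length 8 (e.g. 5, 7, 10, 13, 16, 16, 19, 22).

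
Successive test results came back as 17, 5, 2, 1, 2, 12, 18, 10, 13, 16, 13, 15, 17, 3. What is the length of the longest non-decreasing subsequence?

Track the smallest tail for each achievable length (allowing ties):
17 → extends → [17]
5 → replaces 17 → [5]
2 → replaces 5 → [2]
1 → replaces 2 → [1]
2 → extends → [1, 2]
12 → extends → [1, 2, 12]
18 → extends → [1, 2, 12, 18]
10 → replaces 12 → [1, 2, 10, 18]
13 → replaces 18 → [1, 2, 10, 13]
16 → extends → [1, 2, 10, 13, 16]
13 → replaces 16 → [1, 2, 10, 13, 13]
15 → extends → [1, 2, 10, 13, 13, 15]
17 → extends → [1, 2, 10, 13, 13, 15, 17]
3 → replaces 10 → [1, 2, 3, 13, 13, 15, 17]
Seven tails, so the longest non-decreasing subsequence has length 7 (e.g. 2, 2, 12, 13, 13, 15, 17).

7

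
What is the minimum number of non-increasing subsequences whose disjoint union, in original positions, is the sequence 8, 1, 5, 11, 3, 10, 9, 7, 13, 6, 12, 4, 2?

The minimum number of non-increasing subsequences covering a sequence equals the length of its longest strictly increasing subsequence.
LIS length is 4 (e.g. 1, 5, 11, 13), so 4 piles are needed.

4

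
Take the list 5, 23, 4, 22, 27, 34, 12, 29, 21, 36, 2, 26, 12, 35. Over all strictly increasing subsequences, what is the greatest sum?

Let S[i] be the best sum of a strictly increasing subsequence ending at i:
i:       1   2   3   4   5   6   7   8   9  10  11  12  13  14
a[i]:    5  23   4  22  27  34  12  29  21  36   2  26  12  35
S:       5  28   4  27  55  89  17  84  38 125   2  64  17 124
Maximum is 125 (e.g. 5 + 23 + 27 + 34 + 36).

125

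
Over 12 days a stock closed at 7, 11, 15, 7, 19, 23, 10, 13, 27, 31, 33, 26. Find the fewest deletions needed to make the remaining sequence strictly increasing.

4

Fewest deletions = n − (longest strictly increasing subsequence).
Patience tails:
7 → extends → [7]
11 → extends → [7, 11]
15 → extends → [7, 11, 15]
7 → already a tail → [7, 11, 15]
19 → extends → [7, 11, 15, 19]
23 → extends → [7, 11, 15, 19, 23]
10 → replaces 11 → [7, 10, 15, 19, 23]
13 → replaces 15 → [7, 10, 13, 19, 23]
27 → extends → [7, 10, 13, 19, 23, 27]
31 → extends → [7, 10, 13, 19, 23, 27, 31]
33 → extends → [7, 10, 13, 19, 23, 27, 31, 33]
26 → replaces 27 → [7, 10, 13, 19, 23, 26, 31, 33]
Longest strictly increasing subsequence has length 8, so deletions = 12 − 8 = 4.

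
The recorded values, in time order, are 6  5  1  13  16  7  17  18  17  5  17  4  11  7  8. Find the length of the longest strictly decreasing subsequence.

4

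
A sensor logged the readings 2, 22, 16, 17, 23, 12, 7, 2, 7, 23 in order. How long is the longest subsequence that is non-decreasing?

5

Track the smallest tail for each achievable length (allowing ties):
2 → extends → [2]
22 → extends → [2, 22]
16 → replaces 22 → [2, 16]
17 → extends → [2, 16, 17]
23 → extends → [2, 16, 17, 23]
12 → replaces 16 → [2, 12, 17, 23]
7 → replaces 12 → [2, 7, 17, 23]
2 → replaces 7 → [2, 2, 17, 23]
7 → replaces 17 → [2, 2, 7, 23]
23 → extends → [2, 2, 7, 23, 23]
Five tails, so the longest non-decreasing subsequence has length 5 (e.g. 2, 16, 17, 23, 23).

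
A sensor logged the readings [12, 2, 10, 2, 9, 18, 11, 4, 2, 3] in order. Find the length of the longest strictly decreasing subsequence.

Let dp[i] be the longest strictly decreasing subsequence ending at i:
i:      1  2  3  4  5  6  7  8  9 10
a[i]:  12  2 10  2  9 18 11  4  2  3
dp:     1  2  2  3  3  1  2  4  5  5
Maximum is 5.

5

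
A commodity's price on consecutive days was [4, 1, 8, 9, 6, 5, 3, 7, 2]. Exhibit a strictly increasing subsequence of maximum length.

4, 8, 9

Patience tails give the LIS length; then backtrack through the dp parents:
4 → extends → [4]
1 → replaces 4 → [1]
8 → extends → [1, 8]
9 → extends → [1, 8, 9]
6 → replaces 8 → [1, 6, 9]
5 → replaces 6 → [1, 5, 9]
3 → replaces 5 → [1, 3, 9]
7 → replaces 9 → [1, 3, 7]
2 → replaces 3 → [1, 2, 7]
Length 3; one witness is 4, 8, 9.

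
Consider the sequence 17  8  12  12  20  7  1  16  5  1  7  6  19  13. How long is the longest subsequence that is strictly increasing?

4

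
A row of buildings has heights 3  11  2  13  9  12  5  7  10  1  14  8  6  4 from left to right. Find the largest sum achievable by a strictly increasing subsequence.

Let S[i] be the best sum of a strictly increasing subsequence ending at i:
i:      1  2  3  4  5  6  7  8  9 10 11 12 13 14
a[i]:   3 11  2 13  9 12  5  7 10  1 14  8  6  4
S:      3 14  2 27 12 26  8 15 25  1 41 23 14  7
Maximum is 41 (e.g. 3 + 11 + 13 + 14).

41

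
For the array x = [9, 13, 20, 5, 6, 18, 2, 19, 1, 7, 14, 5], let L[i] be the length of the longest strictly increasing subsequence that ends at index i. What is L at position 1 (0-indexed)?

dp[i] = 1 + max{dp[j] : j<i, x[j]<x[i]} (or 1 if no such j):
i:      0  1  2  3  4  5  6  7  8  9 10 11
x[i]:   9 13 20  5  6 18  2 19  1  7 14  5
dp:     1  2  3  1  2  3  1  4  1  3  4  2
At index 1 the value is 2.

2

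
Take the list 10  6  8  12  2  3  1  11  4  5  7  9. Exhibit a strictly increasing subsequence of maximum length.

2, 3, 4, 5, 7, 9

Patience tails give the LIS length; then backtrack through the dp parents:
10 → extends → [10]
6 → replaces 10 → [6]
8 → extends → [6, 8]
12 → extends → [6, 8, 12]
2 → replaces 6 → [2, 8, 12]
3 → replaces 8 → [2, 3, 12]
1 → replaces 2 → [1, 3, 12]
11 → replaces 12 → [1, 3, 11]
4 → replaces 11 → [1, 3, 4]
5 → extends → [1, 3, 4, 5]
7 → extends → [1, 3, 4, 5, 7]
9 → extends → [1, 3, 4, 5, 7, 9]
Length 6; one witness is 2, 3, 4, 5, 7, 9.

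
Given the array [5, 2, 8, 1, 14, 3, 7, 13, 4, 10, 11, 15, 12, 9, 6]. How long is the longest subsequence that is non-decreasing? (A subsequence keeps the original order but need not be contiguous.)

6

Track the smallest tail for each achievable length (allowing ties):
5 → extends → [5]
2 → replaces 5 → [2]
8 → extends → [2, 8]
1 → replaces 2 → [1, 8]
14 → extends → [1, 8, 14]
3 → replaces 8 → [1, 3, 14]
7 → replaces 14 → [1, 3, 7]
13 → extends → [1, 3, 7, 13]
4 → replaces 7 → [1, 3, 4, 13]
10 → replaces 13 → [1, 3, 4, 10]
11 → extends → [1, 3, 4, 10, 11]
15 → extends → [1, 3, 4, 10, 11, 15]
12 → replaces 15 → [1, 3, 4, 10, 11, 12]
9 → replaces 10 → [1, 3, 4, 9, 11, 12]
6 → replaces 9 → [1, 3, 4, 6, 11, 12]
Six tails, so the longest non-decreasing subsequence has length 6 (e.g. 2, 3, 7, 10, 11, 15).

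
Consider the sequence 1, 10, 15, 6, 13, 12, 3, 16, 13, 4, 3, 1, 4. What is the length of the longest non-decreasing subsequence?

Let dp[i] be the length of the longest such subsequence ending at index i:
i:      1  2  3  4  5  6  7  8  9 10 11 12 13
a[i]:   1 10 15  6 13 12  3 16 13  4  3  1  4
dp:     1  2  3  2  3  3  2  4  4  3  3  2  4
Maximum dp value is 4.

4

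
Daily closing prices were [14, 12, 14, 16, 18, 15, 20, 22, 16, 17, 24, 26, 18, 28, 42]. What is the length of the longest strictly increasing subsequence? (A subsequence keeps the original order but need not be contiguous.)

Let dp[i] be the length of the longest such subsequence ending at index i:
i:      1  2  3  4  5  6  7  8  9 10 11 12 13 14 15
a[i]:  14 12 14 16 18 15 20 22 16 17 24 26 18 28 42
dp:     1  1  2  3  4  3  5  6  4  5  7  8  6  9 10
Maximum dp value is 10.

10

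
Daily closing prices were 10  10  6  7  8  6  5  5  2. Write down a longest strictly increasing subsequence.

Patience tails give the LIS length; then backtrack through the dp parents:
10 → extends → [10]
10 → already a tail → [10]
6 → replaces 10 → [6]
7 → extends → [6, 7]
8 → extends → [6, 7, 8]
6 → already a tail → [6, 7, 8]
5 → replaces 6 → [5, 7, 8]
5 → already a tail → [5, 7, 8]
2 → replaces 5 → [2, 7, 8]
Length 3; one witness is 6, 7, 8.

6, 7, 8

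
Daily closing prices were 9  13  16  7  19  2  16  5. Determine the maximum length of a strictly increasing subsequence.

4

Track the smallest tail for each achievable length (strict):
9 → extends → [9]
13 → extends → [9, 13]
16 → extends → [9, 13, 16]
7 → replaces 9 → [7, 13, 16]
19 → extends → [7, 13, 16, 19]
2 → replaces 7 → [2, 13, 16, 19]
16 → already a tail → [2, 13, 16, 19]
5 → replaces 13 → [2, 5, 16, 19]
Four tails, so the longest strictly increasing subsequence has length 4 (e.g. 9, 13, 16, 19).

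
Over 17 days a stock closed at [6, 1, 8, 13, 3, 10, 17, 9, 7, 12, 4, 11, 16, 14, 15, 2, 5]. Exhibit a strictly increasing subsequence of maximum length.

6, 8, 10, 12, 14, 15

Patience tails give the LIS length; then backtrack through the dp parents:
6 → extends → [6]
1 → replaces 6 → [1]
8 → extends → [1, 8]
13 → extends → [1, 8, 13]
3 → replaces 8 → [1, 3, 13]
10 → replaces 13 → [1, 3, 10]
17 → extends → [1, 3, 10, 17]
9 → replaces 10 → [1, 3, 9, 17]
7 → replaces 9 → [1, 3, 7, 17]
12 → replaces 17 → [1, 3, 7, 12]
4 → replaces 7 → [1, 3, 4, 12]
11 → replaces 12 → [1, 3, 4, 11]
16 → extends → [1, 3, 4, 11, 16]
14 → replaces 16 → [1, 3, 4, 11, 14]
15 → extends → [1, 3, 4, 11, 14, 15]
2 → replaces 3 → [1, 2, 4, 11, 14, 15]
5 → replaces 11 → [1, 2, 4, 5, 14, 15]
Length 6; one witness is 6, 8, 10, 12, 14, 15.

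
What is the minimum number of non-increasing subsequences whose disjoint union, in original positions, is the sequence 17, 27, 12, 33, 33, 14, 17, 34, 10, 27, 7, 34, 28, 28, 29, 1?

6

Place each on the leftmost legal pile:
17 → new pile 1 (tops now [17])
27 → new pile 2 (tops now [17, 27])
12 → pile 1 (tops now [12, 27])
33 → new pile 3 (tops now [12, 27, 33])
33 → pile 3 (tops now [12, 27, 33])
14 → pile 2 (tops now [12, 14, 33])
17 → pile 3 (tops now [12, 14, 17])
34 → new pile 4 (tops now [12, 14, 17, 34])
10 → pile 1 (tops now [10, 14, 17, 34])
27 → pile 4 (tops now [10, 14, 17, 27])
7 → pile 1 (tops now [7, 14, 17, 27])
34 → new pile 5 (tops now [7, 14, 17, 27, 34])
28 → pile 5 (tops now [7, 14, 17, 27, 28])
28 → pile 5 (tops now [7, 14, 17, 27, 28])
29 → new pile 6 (tops now [7, 14, 17, 27, 28, 29])
1 → pile 1 (tops now [1, 14, 17, 27, 28, 29])
Six piles.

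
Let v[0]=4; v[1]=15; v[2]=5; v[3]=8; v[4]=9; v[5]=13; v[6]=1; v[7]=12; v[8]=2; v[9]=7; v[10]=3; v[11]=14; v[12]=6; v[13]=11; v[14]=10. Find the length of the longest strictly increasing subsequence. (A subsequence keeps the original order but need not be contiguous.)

Track the smallest tail for each achievable length (strict):
4 → extends → [4]
15 → extends → [4, 15]
5 → replaces 15 → [4, 5]
8 → extends → [4, 5, 8]
9 → extends → [4, 5, 8, 9]
13 → extends → [4, 5, 8, 9, 13]
1 → replaces 4 → [1, 5, 8, 9, 13]
12 → replaces 13 → [1, 5, 8, 9, 12]
2 → replaces 5 → [1, 2, 8, 9, 12]
7 → replaces 8 → [1, 2, 7, 9, 12]
3 → replaces 7 → [1, 2, 3, 9, 12]
14 → extends → [1, 2, 3, 9, 12, 14]
6 → replaces 9 → [1, 2, 3, 6, 12, 14]
11 → replaces 12 → [1, 2, 3, 6, 11, 14]
10 → replaces 11 → [1, 2, 3, 6, 10, 14]
Six tails, so the longest strictly increasing subsequence has length 6 (e.g. 4, 5, 8, 9, 13, 14).

6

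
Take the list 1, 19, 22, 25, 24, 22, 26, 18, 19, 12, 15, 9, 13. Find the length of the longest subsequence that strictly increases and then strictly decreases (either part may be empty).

inc[i] = longest strictly increasing subsequence ending at i; dec[i] = longest strictly decreasing subsequence starting at i:
i:      1  2  3  4  5  6  7  8  9 10 11 12 13
a[i]:   1 19 22 25 24 22 26 18 19 12 15  9 13
inc:    1  2  3  4  4  3  5  2  3  2  3  2  3
dec:    1  4  4  6  5  4  4  3  3  2  2  1  1
Best peak at i=4 (value 25): inc=4, dec=6, length 4+6−1 = 9.

9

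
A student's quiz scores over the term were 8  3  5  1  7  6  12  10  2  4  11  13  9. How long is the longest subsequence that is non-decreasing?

Let dp[i] be the length of the longest such subsequence ending at index i:
i:      1  2  3  4  5  6  7  8  9 10 11 12 13
a[i]:   8  3  5  1  7  6 12 10  2  4 11 13  9
dp:     1  1  2  1  3  3  4  4  2  3  5  6  4
Maximum dp value is 6.

6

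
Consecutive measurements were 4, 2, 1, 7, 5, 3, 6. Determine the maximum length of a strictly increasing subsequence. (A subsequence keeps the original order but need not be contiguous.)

Let dp[i] be the length of the longest such subsequence ending at index i:
i:     1 2 3 4 5 6 7
a[i]:  4 2 1 7 5 3 6
dp:    1 1 1 2 2 2 3
Maximum dp value is 3.

3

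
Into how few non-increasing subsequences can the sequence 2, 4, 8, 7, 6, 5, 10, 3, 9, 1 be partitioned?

4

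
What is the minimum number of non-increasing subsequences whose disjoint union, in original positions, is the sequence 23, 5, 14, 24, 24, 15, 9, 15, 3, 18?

4

Place each on the leftmost legal pile:
23 → new pile 1 (tops now [23])
5 → pile 1 (tops now [5])
14 → new pile 2 (tops now [5, 14])
24 → new pile 3 (tops now [5, 14, 24])
24 → pile 3 (tops now [5, 14, 24])
15 → pile 3 (tops now [5, 14, 15])
9 → pile 2 (tops now [5, 9, 15])
15 → pile 3 (tops now [5, 9, 15])
3 → pile 1 (tops now [3, 9, 15])
18 → new pile 4 (tops now [3, 9, 15, 18])
Four piles.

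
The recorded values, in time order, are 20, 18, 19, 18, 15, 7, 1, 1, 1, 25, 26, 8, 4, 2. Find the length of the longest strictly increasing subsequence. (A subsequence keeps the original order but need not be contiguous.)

4

Let dp[i] be the length of the longest such subsequence ending at index i:
i:      1  2  3  4  5  6  7  8  9 10 11 12 13 14
a[i]:  20 18 19 18 15  7  1  1  1 25 26  8  4  2
dp:     1  1  2  1  1  1  1  1  1  3  4  2  2  2
Maximum dp value is 4.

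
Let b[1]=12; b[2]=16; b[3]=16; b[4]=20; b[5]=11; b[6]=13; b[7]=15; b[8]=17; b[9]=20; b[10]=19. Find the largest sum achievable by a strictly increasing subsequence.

Let S[i] be the best sum of a strictly increasing subsequence ending at i:
i:      1  2  3  4  5  6  7  8  9 10
b[i]:  12 16 16 20 11 13 15 17 20 19
S:     12 28 28 48 11 25 40 57 77 76
Maximum is 77 (e.g. 12 + 13 + 15 + 17 + 20).

77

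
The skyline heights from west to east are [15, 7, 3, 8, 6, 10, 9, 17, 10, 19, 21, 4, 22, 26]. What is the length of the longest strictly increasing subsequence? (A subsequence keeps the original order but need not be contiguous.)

Track the smallest tail for each achievable length (strict):
15 → extends → [15]
7 → replaces 15 → [7]
3 → replaces 7 → [3]
8 → extends → [3, 8]
6 → replaces 8 → [3, 6]
10 → extends → [3, 6, 10]
9 → replaces 10 → [3, 6, 9]
17 → extends → [3, 6, 9, 17]
10 → replaces 17 → [3, 6, 9, 10]
19 → extends → [3, 6, 9, 10, 19]
21 → extends → [3, 6, 9, 10, 19, 21]
4 → replaces 6 → [3, 4, 9, 10, 19, 21]
22 → extends → [3, 4, 9, 10, 19, 21, 22]
26 → extends → [3, 4, 9, 10, 19, 21, 22, 26]
Eight tails, so the longest strictly increasing subsequence has length 8 (e.g. 7, 8, 10, 17, 19, 21, 22, 26).

8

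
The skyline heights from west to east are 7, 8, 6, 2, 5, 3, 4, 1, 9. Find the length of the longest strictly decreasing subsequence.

5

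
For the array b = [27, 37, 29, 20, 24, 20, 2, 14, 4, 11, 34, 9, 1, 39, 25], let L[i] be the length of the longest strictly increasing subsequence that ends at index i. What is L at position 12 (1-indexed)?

3

dp[i] = 1 + max{dp[j] : j<i, b[j]<b[i]} (or 1 if no such j):
i:      1  2  3  4  5  6  7  8  9 10 11 12 13 14 15
b[i]:  27 37 29 20 24 20  2 14  4 11 34  9  1 39 25
dp:     1  2  2  1  2  1  1  2  2  3  4  3  1  5  4
At index 12 the value is 3.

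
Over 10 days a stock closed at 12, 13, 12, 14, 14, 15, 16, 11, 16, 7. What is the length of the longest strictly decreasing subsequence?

Negate each value so 'decreasing' becomes 'increasing', then run patience tails on the negated sequence:
-12 → extends → [-12]
-13 → replaces -12 → [-13]
-12 → extends → [-13, -12]
-14 → replaces -13 → [-14, -12]
-14 → already a tail → [-14, -12]
-15 → replaces -14 → [-15, -12]
-16 → replaces -15 → [-16, -12]
-11 → extends → [-16, -12, -11]
-16 → already a tail → [-16, -12, -11]
-7 → extends → [-16, -12, -11, -7]
Four tails, so the longest strictly decreasing subsequence of the original has length 4.

4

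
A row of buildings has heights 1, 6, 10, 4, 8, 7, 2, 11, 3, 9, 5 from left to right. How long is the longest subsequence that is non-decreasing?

4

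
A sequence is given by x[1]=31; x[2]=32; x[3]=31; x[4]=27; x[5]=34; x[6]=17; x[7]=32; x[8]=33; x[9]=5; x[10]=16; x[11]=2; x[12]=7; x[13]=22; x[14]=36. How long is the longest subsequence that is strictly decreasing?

Negate each value so 'decreasing' becomes 'increasing', then run patience tails on the negated sequence:
-31 → extends → [-31]
-32 → replaces -31 → [-32]
-31 → extends → [-32, -31]
-27 → extends → [-32, -31, -27]
-34 → replaces -32 → [-34, -31, -27]
-17 → extends → [-34, -31, -27, -17]
-32 → replaces -31 → [-34, -32, -27, -17]
-33 → replaces -32 → [-34, -33, -27, -17]
-5 → extends → [-34, -33, -27, -17, -5]
-16 → replaces -5 → [-34, -33, -27, -17, -16]
-2 → extends → [-34, -33, -27, -17, -16, -2]
-7 → replaces -2 → [-34, -33, -27, -17, -16, -7]
-22 → replaces -17 → [-34, -33, -27, -22, -16, -7]
-36 → replaces -34 → [-36, -33, -27, -22, -16, -7]
Six tails, so the longest strictly decreasing subsequence of the original has length 6.

6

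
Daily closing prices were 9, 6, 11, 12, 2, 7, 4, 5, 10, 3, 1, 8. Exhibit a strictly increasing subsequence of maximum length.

2, 4, 5, 10

Patience tails give the LIS length; then backtrack through the dp parents:
9 → extends → [9]
6 → replaces 9 → [6]
11 → extends → [6, 11]
12 → extends → [6, 11, 12]
2 → replaces 6 → [2, 11, 12]
7 → replaces 11 → [2, 7, 12]
4 → replaces 7 → [2, 4, 12]
5 → replaces 12 → [2, 4, 5]
10 → extends → [2, 4, 5, 10]
3 → replaces 4 → [2, 3, 5, 10]
1 → replaces 2 → [1, 3, 5, 10]
8 → replaces 10 → [1, 3, 5, 8]
Length 4; one witness is 2, 4, 5, 10.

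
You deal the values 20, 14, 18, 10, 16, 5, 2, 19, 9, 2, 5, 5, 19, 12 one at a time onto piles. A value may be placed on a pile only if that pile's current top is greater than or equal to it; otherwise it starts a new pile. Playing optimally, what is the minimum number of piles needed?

Place each on the leftmost legal pile:
20 → new pile 1 (tops now [20])
14 → pile 1 (tops now [14])
18 → new pile 2 (tops now [14, 18])
10 → pile 1 (tops now [10, 18])
16 → pile 2 (tops now [10, 16])
5 → pile 1 (tops now [5, 16])
2 → pile 1 (tops now [2, 16])
19 → new pile 3 (tops now [2, 16, 19])
9 → pile 2 (tops now [2, 9, 19])
2 → pile 1 (tops now [2, 9, 19])
5 → pile 2 (tops now [2, 5, 19])
5 → pile 2 (tops now [2, 5, 19])
19 → pile 3 (tops now [2, 5, 19])
12 → pile 3 (tops now [2, 5, 12])
Three piles.

3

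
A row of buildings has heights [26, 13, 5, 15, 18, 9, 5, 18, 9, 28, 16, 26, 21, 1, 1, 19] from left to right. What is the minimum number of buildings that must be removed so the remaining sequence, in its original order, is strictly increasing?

12

Fewest deletions = n − (longest strictly increasing subsequence).
i:      1  2  3  4  5  6  7  8  9 10 11 12 13 14 15 16
a[i]:  26 13  5 15 18  9  5 18  9 28 16 26 21  1  1 19
dp:     1  1  1  2  3  2  1  3  2  4  3  4  4  1  1  4
max dp = 4, so deletions = 16 − 4 = 12.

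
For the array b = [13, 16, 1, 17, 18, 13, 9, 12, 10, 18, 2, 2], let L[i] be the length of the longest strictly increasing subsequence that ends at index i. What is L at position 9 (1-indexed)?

dp[i] = 1 + max{dp[j] : j<i, b[j]<b[i]} (or 1 if no such j):
i:      1  2  3  4  5  6  7  8  9 10 11 12
b[i]:  13 16  1 17 18 13  9 12 10 18  2  2
dp:     1  2  1  3  4  2  2  3  3  4  2  2
At index 9 the value is 3.

3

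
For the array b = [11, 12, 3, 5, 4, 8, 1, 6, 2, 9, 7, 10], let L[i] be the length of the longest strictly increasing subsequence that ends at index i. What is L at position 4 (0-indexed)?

2

dp[i] = 1 + max{dp[j] : j<i, b[j]<b[i]} (or 1 if no such j):
i:      0  1  2  3  4  5  6  7  8  9 10 11
b[i]:  11 12  3  5  4  8  1  6  2  9  7 10
dp:     1  2  1  2  2  3  1  3  2  4  4  5
At index 4 the value is 2.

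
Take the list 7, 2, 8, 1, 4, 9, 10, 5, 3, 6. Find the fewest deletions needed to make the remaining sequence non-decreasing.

6

Fewest deletions = n − (longest non-decreasing subsequence).
Patience tails:
7 → extends → [7]
2 → replaces 7 → [2]
8 → extends → [2, 8]
1 → replaces 2 → [1, 8]
4 → replaces 8 → [1, 4]
9 → extends → [1, 4, 9]
10 → extends → [1, 4, 9, 10]
5 → replaces 9 → [1, 4, 5, 10]
3 → replaces 4 → [1, 3, 5, 10]
6 → replaces 10 → [1, 3, 5, 6]
Longest non-decreasing subsequence has length 4, so deletions = 10 − 4 = 6.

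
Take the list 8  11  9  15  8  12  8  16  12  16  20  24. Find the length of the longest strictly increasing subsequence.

6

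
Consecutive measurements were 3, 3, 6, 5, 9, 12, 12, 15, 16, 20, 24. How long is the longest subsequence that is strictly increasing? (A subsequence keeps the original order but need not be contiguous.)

8

Let dp[i] be the length of the longest such subsequence ending at index i:
i:      1  2  3  4  5  6  7  8  9 10 11
a[i]:   3  3  6  5  9 12 12 15 16 20 24
dp:     1  1  2  2  3  4  4  5  6  7  8
Maximum dp value is 8.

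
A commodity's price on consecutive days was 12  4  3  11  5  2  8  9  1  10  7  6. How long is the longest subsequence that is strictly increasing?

5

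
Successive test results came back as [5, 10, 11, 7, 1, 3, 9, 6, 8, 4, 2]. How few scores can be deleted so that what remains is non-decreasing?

7

Fewest deletions = n − (longest non-decreasing subsequence).
i:      1  2  3  4  5  6  7  8  9 10 11
a[i]:   5 10 11  7  1  3  9  6  8  4  2
dp:     1  2  3  2  1  2  3  3  4  3  2
max dp = 4, so deletions = 11 − 4 = 7.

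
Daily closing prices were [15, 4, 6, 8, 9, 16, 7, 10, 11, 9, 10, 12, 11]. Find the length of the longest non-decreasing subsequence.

Let dp[i] be the length of the longest such subsequence ending at index i:
i:      1  2  3  4  5  6  7  8  9 10 11 12 13
a[i]:  15  4  6  8  9 16  7 10 11  9 10 12 11
dp:     1  1  2  3  4  5  3  5  6  5  6  7  7
Maximum dp value is 7.

7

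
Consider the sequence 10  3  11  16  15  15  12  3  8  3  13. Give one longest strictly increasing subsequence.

10, 11, 12, 13

Patience tails give the LIS length; then backtrack through the dp parents:
10 → extends → [10]
3 → replaces 10 → [3]
11 → extends → [3, 11]
16 → extends → [3, 11, 16]
15 → replaces 16 → [3, 11, 15]
15 → already a tail → [3, 11, 15]
12 → replaces 15 → [3, 11, 12]
3 → already a tail → [3, 11, 12]
8 → replaces 11 → [3, 8, 12]
3 → already a tail → [3, 8, 12]
13 → extends → [3, 8, 12, 13]
Length 4; one witness is 10, 11, 12, 13.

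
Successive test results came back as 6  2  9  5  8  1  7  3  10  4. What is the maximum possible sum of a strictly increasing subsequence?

Let S[i] be the best sum of a strictly increasing subsequence ending at i:
i:      1  2  3  4  5  6  7  8  9 10
a[i]:   6  2  9  5  8  1  7  3 10  4
S:      6  2 15  7 15  1 14  5 25  9
Maximum is 25 (e.g. 2 + 5 + 8 + 10).

25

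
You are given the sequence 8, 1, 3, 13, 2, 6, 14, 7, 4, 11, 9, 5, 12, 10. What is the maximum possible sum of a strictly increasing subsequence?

Let S[i] be the best sum of a strictly increasing subsequence ending at i:
i:      1  2  3  4  5  6  7  8  9 10 11 12 13 14
a[i]:   8  1  3 13  2  6 14  7  4 11  9  5 12 10
S:      8  1  4 21  3 10 35 17  8 28 26 13 40 36
Maximum is 40 (e.g. 1 + 3 + 6 + 7 + 11 + 12).

40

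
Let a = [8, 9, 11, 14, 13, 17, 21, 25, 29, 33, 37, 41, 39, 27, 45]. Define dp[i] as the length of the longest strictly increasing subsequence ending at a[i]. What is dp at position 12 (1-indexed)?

dp[i] = 1 + max{dp[j] : j<i, a[j]<a[i]} (or 1 if no such j):
i:      1  2  3  4  5  6  7  8  9 10 11 12 13 14 15
a[i]:   8  9 11 14 13 17 21 25 29 33 37 41 39 27 45
dp:     1  2  3  4  4  5  6  7  8  9 10 11 11  8 12
At index 12 the value is 11.

11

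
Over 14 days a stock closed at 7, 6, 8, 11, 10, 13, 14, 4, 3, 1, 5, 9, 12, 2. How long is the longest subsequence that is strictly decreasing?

5

Negate each value so 'decreasing' becomes 'increasing', then run patience tails on the negated sequence:
-7 → extends → [-7]
-6 → extends → [-7, -6]
-8 → replaces -7 → [-8, -6]
-11 → replaces -8 → [-11, -6]
-10 → replaces -6 → [-11, -10]
-13 → replaces -11 → [-13, -10]
-14 → replaces -13 → [-14, -10]
-4 → extends → [-14, -10, -4]
-3 → extends → [-14, -10, -4, -3]
-1 → extends → [-14, -10, -4, -3, -1]
-5 → replaces -4 → [-14, -10, -5, -3, -1]
-9 → replaces -5 → [-14, -10, -9, -3, -1]
-12 → replaces -10 → [-14, -12, -9, -3, -1]
-2 → replaces -1 → [-14, -12, -9, -3, -2]
Five tails, so the longest strictly decreasing subsequence of the original has length 5.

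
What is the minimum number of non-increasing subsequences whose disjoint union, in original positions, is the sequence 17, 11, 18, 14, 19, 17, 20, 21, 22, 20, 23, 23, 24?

8

Place each on the leftmost legal pile:
17 → new pile 1 (tops now [17])
11 → pile 1 (tops now [11])
18 → new pile 2 (tops now [11, 18])
14 → pile 2 (tops now [11, 14])
19 → new pile 3 (tops now [11, 14, 19])
17 → pile 3 (tops now [11, 14, 17])
20 → new pile 4 (tops now [11, 14, 17, 20])
21 → new pile 5 (tops now [11, 14, 17, 20, 21])
22 → new pile 6 (tops now [11, 14, 17, 20, 21, 22])
20 → pile 4 (tops now [11, 14, 17, 20, 21, 22])
23 → new pile 7 (tops now [11, 14, 17, 20, 21, 22, 23])
23 → pile 7 (tops now [11, 14, 17, 20, 21, 22, 23])
24 → new pile 8 (tops now [11, 14, 17, 20, 21, 22, 23, 24])
Eight piles.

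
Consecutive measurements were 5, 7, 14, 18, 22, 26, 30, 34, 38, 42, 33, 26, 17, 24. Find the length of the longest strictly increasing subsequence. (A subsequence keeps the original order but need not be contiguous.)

10

Track the smallest tail for each achievable length (strict):
5 → extends → [5]
7 → extends → [5, 7]
14 → extends → [5, 7, 14]
18 → extends → [5, 7, 14, 18]
22 → extends → [5, 7, 14, 18, 22]
26 → extends → [5, 7, 14, 18, 22, 26]
30 → extends → [5, 7, 14, 18, 22, 26, 30]
34 → extends → [5, 7, 14, 18, 22, 26, 30, 34]
38 → extends → [5, 7, 14, 18, 22, 26, 30, 34, 38]
42 → extends → [5, 7, 14, 18, 22, 26, 30, 34, 38, 42]
33 → replaces 34 → [5, 7, 14, 18, 22, 26, 30, 33, 38, 42]
26 → already a tail → [5, 7, 14, 18, 22, 26, 30, 33, 38, 42]
17 → replaces 18 → [5, 7, 14, 17, 22, 26, 30, 33, 38, 42]
24 → replaces 26 → [5, 7, 14, 17, 22, 24, 30, 33, 38, 42]
Ten tails, so the longest strictly increasing subsequence has length 10 (e.g. 5, 7, 14, 18, 22, 26, 30, 34, 38, 42).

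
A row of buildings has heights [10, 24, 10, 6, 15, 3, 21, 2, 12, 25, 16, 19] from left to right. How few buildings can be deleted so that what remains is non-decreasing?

7

Fewest deletions = n − (longest non-decreasing subsequence).
Patience tails:
10 → extends → [10]
24 → extends → [10, 24]
10 → replaces 24 → [10, 10]
6 → replaces 10 → [6, 10]
15 → extends → [6, 10, 15]
3 → replaces 6 → [3, 10, 15]
21 → extends → [3, 10, 15, 21]
2 → replaces 3 → [2, 10, 15, 21]
12 → replaces 15 → [2, 10, 12, 21]
25 → extends → [2, 10, 12, 21, 25]
16 → replaces 21 → [2, 10, 12, 16, 25]
19 → replaces 25 → [2, 10, 12, 16, 19]
Longest non-decreasing subsequence has length 5, so deletions = 12 − 5 = 7.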